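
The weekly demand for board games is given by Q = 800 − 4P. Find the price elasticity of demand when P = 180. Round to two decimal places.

At P = 180, Q = 80.
dQ/dP = −4.
ε = (dQ/dP)(P/Q) = (-4)(180/80).

-9.00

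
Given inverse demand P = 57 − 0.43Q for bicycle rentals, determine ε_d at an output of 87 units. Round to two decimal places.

At Q = 87, P = 57 − 0.43(87) = 19.59.
dP/dQ = −0.43, so dQ/dP = 1/(−0.43) = -2.326.
ε = (dQ/dP)(P/Q) = (-2.326)(19.59/87).

-0.52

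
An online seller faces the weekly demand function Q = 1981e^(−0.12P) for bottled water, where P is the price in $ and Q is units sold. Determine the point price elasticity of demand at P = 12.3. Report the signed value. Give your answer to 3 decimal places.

-1.476

At P = 12.3, Q = 452.758.
dQ/dP = −0.12·1981e^(−0.12P) = −0.12Q = -54.331.
ε = (dQ/dP)(P/Q) = (-54.331)(12.3/452.758).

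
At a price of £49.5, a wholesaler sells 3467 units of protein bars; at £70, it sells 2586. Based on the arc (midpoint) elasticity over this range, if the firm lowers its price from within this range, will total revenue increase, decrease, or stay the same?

Arc ε = (-881/20.5)(59.75/3026.5) ≈ -0.848.
|ε| = 0.85 < 1, so demand is inelastic. A price cut therefore reduces total revenue.

decrease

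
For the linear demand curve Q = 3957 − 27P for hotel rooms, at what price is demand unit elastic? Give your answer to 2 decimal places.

73.28

For linear demand Q = a − bP, ε = −bP/(a − bP). |ε| = 1 when bP = a − bP, i.e. P = a/(2b).
P = 3957/(2·27) = 3957/54 = 73.2778.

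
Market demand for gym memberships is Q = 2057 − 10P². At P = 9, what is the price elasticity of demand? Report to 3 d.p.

-1.299

At P = 9, Q = 1247.
dQ/dP = −20P = -180.
ε = (dQ/dP)(P/Q) = (-180)(9/1247).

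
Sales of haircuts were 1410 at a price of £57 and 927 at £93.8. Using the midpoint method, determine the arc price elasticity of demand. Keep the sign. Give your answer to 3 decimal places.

-0.847

ΔQ = 927 − 1410 = -483; ΔP = 93.8 − 57 = 36.8.
Midpoints: P̄ = 75.40, Q̄ = 1168.5.
ε = (ΔQ/ΔP)(P̄/Q̄) = (-483/36.8)(75.40/1168.5).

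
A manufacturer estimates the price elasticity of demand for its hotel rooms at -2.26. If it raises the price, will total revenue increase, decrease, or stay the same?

decrease

|ε| = 2.26 > 1, so demand is elastic. A price rise therefore reduces total revenue.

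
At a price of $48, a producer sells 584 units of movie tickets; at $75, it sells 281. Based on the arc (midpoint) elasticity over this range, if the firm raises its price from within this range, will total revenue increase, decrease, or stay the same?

Arc ε = (-303/27)(61.50/432.5) ≈ -1.596.
|ε| = 1.60 > 1, so demand is elastic. A price rise therefore reduces total revenue.

decrease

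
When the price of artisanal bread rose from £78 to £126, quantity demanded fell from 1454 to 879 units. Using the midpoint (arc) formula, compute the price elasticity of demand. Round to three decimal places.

ΔQ = 879 − 1454 = -575; ΔP = 126 − 78 = 48.
Midpoints: P̄ = 102.00, Q̄ = 1166.5.
ε = (ΔQ/ΔP)(P̄/Q̄) = (-575/48)(102.00/1166.5).

-1.047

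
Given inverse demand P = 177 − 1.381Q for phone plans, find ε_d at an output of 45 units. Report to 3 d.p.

At Q = 45, P = 177 − 1.381(45) = 114.85.
dP/dQ = −1.381, so dQ/dP = 1/(−1.381) = -0.724.
ε = (dQ/dP)(P/Q) = (-0.724)(114.85/45).

-1.848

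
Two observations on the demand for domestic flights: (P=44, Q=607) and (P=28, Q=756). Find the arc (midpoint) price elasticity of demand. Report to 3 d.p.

-0.492

ΔQ = 756 − 607 = 149; ΔP = 28 − 44 = -16.
Midpoints: P̄ = 36.00, Q̄ = 681.5.
ε = (ΔQ/ΔP)(P̄/Q̄) = (149/-16)(36.00/681.5).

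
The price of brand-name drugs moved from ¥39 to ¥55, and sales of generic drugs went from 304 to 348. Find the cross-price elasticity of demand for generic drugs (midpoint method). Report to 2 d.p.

0.40

ΔQ_x = 348 − 304 = 44; ΔP_y = 55 − 39 = 16.
Midpoints: P̄_y = 47.00, Q̄_x = 326.0.
ε_xy = (ΔQ_x/ΔP_y)(P̄_y/Q̄_x) = (44/16)(47.00/326.0).
ε_xy > 0, so the goods are substitutes.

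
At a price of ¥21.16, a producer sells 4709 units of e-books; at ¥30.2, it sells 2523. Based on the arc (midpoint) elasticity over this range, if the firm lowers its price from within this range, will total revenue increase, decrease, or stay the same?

increase

Arc ε = (-2186/9.04)(25.68/3616.0) ≈ -1.717.
|ε| = 1.72 > 1, so demand is elastic. A price cut therefore raises total revenue.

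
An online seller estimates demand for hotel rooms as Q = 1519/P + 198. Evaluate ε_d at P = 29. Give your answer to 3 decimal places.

At P = 29, Q = 250.379.
dQ/dP = −1519/P² = -1.806.
ε = (dQ/dP)(P/Q) = (-1.806)(29/250.379).

-0.209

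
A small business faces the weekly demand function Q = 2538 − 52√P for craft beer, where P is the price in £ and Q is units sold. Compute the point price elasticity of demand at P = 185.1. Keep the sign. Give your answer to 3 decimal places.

-0.193

At P = 185.1, Q = 1830.532.
dQ/dP = −52/(2√P) = -1.911.
ε = (dQ/dP)(P/Q) = (-1.911)(185.1/1830.532).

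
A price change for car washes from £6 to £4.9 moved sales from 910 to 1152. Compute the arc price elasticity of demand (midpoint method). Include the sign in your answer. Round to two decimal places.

-1.16

ΔQ = 1152 − 910 = 242; ΔP = 4.9 − 6 = -1.1.
Midpoints: P̄ = 5.45, Q̄ = 1031.0.
ε = (ΔQ/ΔP)(P̄/Q̄) = (242/-1.1)(5.45/1031.0).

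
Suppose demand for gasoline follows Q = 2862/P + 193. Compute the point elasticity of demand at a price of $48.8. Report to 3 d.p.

At P = 48.8, Q = 251.648.
dQ/dP = −2862/P² = -1.202.
ε = (dQ/dP)(P/Q) = (-1.202)(48.8/251.648).

-0.233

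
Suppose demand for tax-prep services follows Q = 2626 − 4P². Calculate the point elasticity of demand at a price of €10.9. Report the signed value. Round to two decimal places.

At P = 10.9, Q = 2150.760.
dQ/dP = −8P = -87.200.
ε = (dQ/dP)(P/Q) = (-87.200)(10.9/2150.760).

-0.44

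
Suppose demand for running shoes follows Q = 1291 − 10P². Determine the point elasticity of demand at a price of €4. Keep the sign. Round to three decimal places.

At P = 4, Q = 1131.
dQ/dP = −20P = -80.
ε = (dQ/dP)(P/Q) = (-80)(4/1131).
|ε| < 1, so demand is inelastic at this price.

-0.283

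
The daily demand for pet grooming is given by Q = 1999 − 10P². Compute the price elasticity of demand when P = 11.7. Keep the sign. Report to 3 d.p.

At P = 11.7, Q = 630.100.
dQ/dP = −20P = -234.
ε = (dQ/dP)(P/Q) = (-234)(11.7/630.100).
|ε| > 1, so demand is elastic at this price.

-4.345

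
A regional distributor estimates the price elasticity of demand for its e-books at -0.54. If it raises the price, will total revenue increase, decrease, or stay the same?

increase

|ε| = 0.54 < 1, so demand is inelastic. A price rise therefore raises total revenue.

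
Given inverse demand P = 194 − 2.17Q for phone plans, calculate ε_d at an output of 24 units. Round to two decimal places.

At Q = 24, P = 194 − 2.17(24) = 141.92.
dP/dQ = −2.17, so dQ/dP = 1/(−2.17) = -0.461.
ε = (dQ/dP)(P/Q) = (-0.461)(141.92/24).

-2.73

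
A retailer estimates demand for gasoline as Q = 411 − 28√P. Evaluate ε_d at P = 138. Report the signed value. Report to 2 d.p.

-2.00

At P = 138, Q = 82.074.
dQ/dP = −28/(2√P) = -1.192.
ε = (dQ/dP)(P/Q) = (-1.192)(138/82.074).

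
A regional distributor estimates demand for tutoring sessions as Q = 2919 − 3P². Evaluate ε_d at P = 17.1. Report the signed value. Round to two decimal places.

At P = 17.1, Q = 2041.770.
dQ/dP = −6P = -102.600.
ε = (dQ/dP)(P/Q) = (-102.600)(17.1/2041.770).

-0.86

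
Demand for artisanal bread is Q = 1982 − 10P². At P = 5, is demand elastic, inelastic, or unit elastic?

Q = 1732, dQ/dP = -100.
ε = (dQ/dP)(P/Q) ≈ -0.289.
|ε| = 0.29 < 1.

inelastic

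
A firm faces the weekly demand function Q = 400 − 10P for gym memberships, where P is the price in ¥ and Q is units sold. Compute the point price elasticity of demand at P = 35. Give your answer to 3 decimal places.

At P = 35, Q = 50.
dQ/dP = −10.
ε = (dQ/dP)(P/Q) = (-10)(35/50).
|ε| > 1, so demand is elastic at this price.

-7.000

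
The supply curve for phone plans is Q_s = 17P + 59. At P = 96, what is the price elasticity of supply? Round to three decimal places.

0.965

At P = 96, Q_s = 1691.
dQ_s/dP = 17.
ε_s = (dQ_s/dP)(P/Q_s) = (17)(96/1691).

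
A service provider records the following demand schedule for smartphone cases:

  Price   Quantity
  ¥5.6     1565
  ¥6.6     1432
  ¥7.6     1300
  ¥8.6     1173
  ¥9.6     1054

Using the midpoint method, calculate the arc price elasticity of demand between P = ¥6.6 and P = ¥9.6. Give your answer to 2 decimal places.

At P = 6.6, Q = 1432; at P = 9.6, Q = 1054.
ΔQ = -378, ΔP = 3.0. Midpoints: P̄ = 8.10, Q̄ = 1243.0.
ε = (ΔQ/ΔP)(P̄/Q̄) = (-378/3.0)(8.10/1243.0).

-0.82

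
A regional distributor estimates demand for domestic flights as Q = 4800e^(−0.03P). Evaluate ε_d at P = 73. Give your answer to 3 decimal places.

At P = 73, Q = 537.200.
dQ/dP = −0.03·4800e^(−0.03P) = −0.03Q = -16.116.
ε = (dQ/dP)(P/Q) = (-16.116)(73/537.200).
|ε| > 1, so demand is elastic at this price.

-2.190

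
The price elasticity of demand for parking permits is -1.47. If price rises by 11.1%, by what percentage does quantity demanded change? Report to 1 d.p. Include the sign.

%ΔQ ≈ ε × %ΔP = (-1.47)(11.1%) = -16.32%.

-16.3%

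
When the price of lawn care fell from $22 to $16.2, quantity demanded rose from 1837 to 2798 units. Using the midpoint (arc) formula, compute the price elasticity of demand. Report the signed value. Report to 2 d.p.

-1.37

ΔQ = 2798 − 1837 = 961; ΔP = 16.2 − 22 = -5.8.
Midpoints: P̄ = 19.10, Q̄ = 2317.5.
ε = (ΔQ/ΔP)(P̄/Q̄) = (961/-5.8)(19.10/2317.5).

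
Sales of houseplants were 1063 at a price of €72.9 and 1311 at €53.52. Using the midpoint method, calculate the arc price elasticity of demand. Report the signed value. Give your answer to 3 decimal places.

ΔQ = 1311 − 1063 = 248; ΔP = 53.52 − 72.9 = -19.38.
Midpoints: P̄ = 63.21, Q̄ = 1187.0.
ε = (ΔQ/ΔP)(P̄/Q̄) = (248/-19.38)(63.21/1187.0).

-0.681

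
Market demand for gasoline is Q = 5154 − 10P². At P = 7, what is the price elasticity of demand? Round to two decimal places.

At P = 7, Q = 4664.
dQ/dP = −20P = -140.
ε = (dQ/dP)(P/Q) = (-140)(7/4664).
|ε| < 1, so demand is inelastic at this price.

-0.21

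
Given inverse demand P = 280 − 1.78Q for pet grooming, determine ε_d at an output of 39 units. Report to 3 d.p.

-3.033

At Q = 39, P = 280 − 1.78(39) = 210.58.
dP/dQ = −1.78, so dQ/dP = 1/(−1.78) = -0.562.
ε = (dQ/dP)(P/Q) = (-0.562)(210.58/39).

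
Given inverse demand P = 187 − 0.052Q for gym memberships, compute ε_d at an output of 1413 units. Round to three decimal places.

At Q = 1413, P = 187 − 0.052(1413) = 113.52.
dP/dQ = −0.052, so dQ/dP = 1/(−0.052) = -19.231.
ε = (dQ/dP)(P/Q) = (-19.231)(113.52/1413).

-1.545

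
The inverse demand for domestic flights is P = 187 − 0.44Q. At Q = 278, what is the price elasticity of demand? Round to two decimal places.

-0.53

At Q = 278, P = 187 − 0.44(278) = 64.68.
dP/dQ = −0.44, so dQ/dP = 1/(−0.44) = -2.273.
ε = (dQ/dP)(P/Q) = (-2.273)(64.68/278).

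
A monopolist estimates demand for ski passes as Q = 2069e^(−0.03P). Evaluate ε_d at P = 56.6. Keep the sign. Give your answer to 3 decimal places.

-1.698

At P = 56.6, Q = 378.729.
dQ/dP = −0.03·2069e^(−0.03P) = −0.03Q = -11.362.
ε = (dQ/dP)(P/Q) = (-11.362)(56.6/378.729).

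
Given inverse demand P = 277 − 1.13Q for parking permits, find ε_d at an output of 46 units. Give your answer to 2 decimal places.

At Q = 46, P = 277 − 1.13(46) = 225.02.
dP/dQ = −1.13, so dQ/dP = 1/(−1.13) = -0.885.
ε = (dQ/dP)(P/Q) = (-0.885)(225.02/46).

-4.33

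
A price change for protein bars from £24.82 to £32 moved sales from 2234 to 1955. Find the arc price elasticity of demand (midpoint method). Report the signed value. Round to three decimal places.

ΔQ = 1955 − 2234 = -279; ΔP = 32 − 24.82 = 7.18.
Midpoints: P̄ = 28.41, Q̄ = 2094.5.
ε = (ΔQ/ΔP)(P̄/Q̄) = (-279/7.18)(28.41/2094.5).

-0.527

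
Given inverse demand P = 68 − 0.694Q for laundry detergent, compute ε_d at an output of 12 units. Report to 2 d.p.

-7.17

At Q = 12, P = 68 − 0.694(12) = 59.67.
dP/dQ = −0.694, so dQ/dP = 1/(−0.694) = -1.441.
ε = (dQ/dP)(P/Q) = (-1.441)(59.67/12).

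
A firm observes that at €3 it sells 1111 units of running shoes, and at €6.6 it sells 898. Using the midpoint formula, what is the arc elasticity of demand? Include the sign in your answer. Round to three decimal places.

ΔQ = 898 − 1111 = -213; ΔP = 6.6 − 3 = 3.6.
Midpoints: P̄ = 4.80, Q̄ = 1004.5.
ε = (ΔQ/ΔP)(P̄/Q̄) = (-213/3.6)(4.80/1004.5).

-0.283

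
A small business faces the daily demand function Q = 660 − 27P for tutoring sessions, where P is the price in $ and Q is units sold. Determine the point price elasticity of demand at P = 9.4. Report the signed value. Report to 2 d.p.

At P = 9.4, Q = 406.200.
dQ/dP = −27.
ε = (dQ/dP)(P/Q) = (-27)(9.4/406.200).

-0.62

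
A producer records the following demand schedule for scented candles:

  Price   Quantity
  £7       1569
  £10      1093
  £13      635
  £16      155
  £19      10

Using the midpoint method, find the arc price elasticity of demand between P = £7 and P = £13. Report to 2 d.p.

-1.41

At P = 7, Q = 1569; at P = 13, Q = 635.
ΔQ = -934, ΔP = 6. Midpoints: P̄ = 10.00, Q̄ = 1102.0.
ε = (ΔQ/ΔP)(P̄/Q̄) = (-934/6)(10.00/1102.0).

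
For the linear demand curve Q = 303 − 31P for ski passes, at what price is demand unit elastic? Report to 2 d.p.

4.89

For linear demand Q = a − bP, ε = −bP/(a − bP). |ε| = 1 when bP = a − bP, i.e. P = a/(2b).
P = 303/(2·31) = 303/62 = 4.8871.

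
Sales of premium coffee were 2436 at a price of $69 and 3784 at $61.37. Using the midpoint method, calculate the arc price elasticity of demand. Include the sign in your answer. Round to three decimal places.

ΔQ = 3784 − 2436 = 1348; ΔP = 61.37 − 69 = -7.63.
Midpoints: P̄ = 65.19, Q̄ = 3110.0.
ε = (ΔQ/ΔP)(P̄/Q̄) = (1348/-7.63)(65.19/3110.0).

-3.703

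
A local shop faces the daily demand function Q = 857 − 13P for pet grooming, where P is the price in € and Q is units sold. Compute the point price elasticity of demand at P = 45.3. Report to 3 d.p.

At P = 45.3, Q = 268.100.
dQ/dP = −13.
ε = (dQ/dP)(P/Q) = (-13)(45.3/268.100).

-2.197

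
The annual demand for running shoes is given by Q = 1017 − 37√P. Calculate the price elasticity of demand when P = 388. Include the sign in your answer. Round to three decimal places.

At P = 388, Q = 288.185.
dQ/dP = −37/(2√P) = -0.939.
ε = (dQ/dP)(P/Q) = (-0.939)(388/288.185).

-1.264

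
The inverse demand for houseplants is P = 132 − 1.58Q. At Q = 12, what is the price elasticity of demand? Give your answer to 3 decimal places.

At Q = 12, P = 132 − 1.58(12) = 113.04.
dP/dQ = −1.58, so dQ/dP = 1/(−1.58) = -0.633.
ε = (dQ/dP)(P/Q) = (-0.633)(113.04/12).

-5.962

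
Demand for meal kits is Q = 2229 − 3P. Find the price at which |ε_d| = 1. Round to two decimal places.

371.50

For linear demand Q = a − bP, ε = −bP/(a − bP). |ε| = 1 when bP = a − bP, i.e. P = a/(2b).
P = 2229/(2·3) = 2229/6 = 371.5000.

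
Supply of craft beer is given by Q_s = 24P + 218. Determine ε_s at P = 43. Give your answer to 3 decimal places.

0.826

At P = 43, Q_s = 1250.
dQ_s/dP = 24.
ε_s = (dQ_s/dP)(P/Q_s) = (24)(43/1250).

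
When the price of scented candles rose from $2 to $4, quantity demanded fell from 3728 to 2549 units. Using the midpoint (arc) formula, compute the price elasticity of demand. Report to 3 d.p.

ΔQ = 2549 − 3728 = -1179; ΔP = 4 − 2 = 2.
Midpoints: P̄ = 3.00, Q̄ = 3138.5.
ε = (ΔQ/ΔP)(P̄/Q̄) = (-1179/2)(3.00/3138.5).

-0.563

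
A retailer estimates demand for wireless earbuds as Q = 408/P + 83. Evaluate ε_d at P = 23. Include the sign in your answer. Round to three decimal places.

At P = 23, Q = 100.739.
dQ/dP = −408/P² = -0.771.
ε = (dQ/dP)(P/Q) = (-0.771)(23/100.739).

-0.176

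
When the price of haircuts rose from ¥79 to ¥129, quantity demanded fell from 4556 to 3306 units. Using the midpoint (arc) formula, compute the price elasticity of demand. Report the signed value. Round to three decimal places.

-0.661

ΔQ = 3306 − 4556 = -1250; ΔP = 129 − 79 = 50.
Midpoints: P̄ = 104.00, Q̄ = 3931.0.
ε = (ΔQ/ΔP)(P̄/Q̄) = (-1250/50)(104.00/3931.0).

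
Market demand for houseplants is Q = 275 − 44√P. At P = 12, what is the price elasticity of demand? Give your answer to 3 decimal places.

At P = 12, Q = 122.580.
dQ/dP = −44/(2√P) = -6.351.
ε = (dQ/dP)(P/Q) = (-6.351)(12/122.580).

-0.622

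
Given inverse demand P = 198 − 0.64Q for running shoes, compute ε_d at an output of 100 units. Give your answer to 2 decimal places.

-2.09

At Q = 100, P = 198 − 0.64(100) = 134.00.
dP/dQ = −0.64, so dQ/dP = 1/(−0.64) = -1.562.
ε = (dQ/dP)(P/Q) = (-1.562)(134.00/100).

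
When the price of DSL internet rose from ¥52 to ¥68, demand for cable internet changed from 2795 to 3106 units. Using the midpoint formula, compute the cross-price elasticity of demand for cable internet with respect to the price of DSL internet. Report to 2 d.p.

ΔQ_x = 3106 − 2795 = 311; ΔP_y = 68 − 52 = 16.
Midpoints: P̄_y = 60.00, Q̄_x = 2950.5.
ε_xy = (ΔQ_x/ΔP_y)(P̄_y/Q̄_x) = (311/16)(60.00/2950.5).

0.40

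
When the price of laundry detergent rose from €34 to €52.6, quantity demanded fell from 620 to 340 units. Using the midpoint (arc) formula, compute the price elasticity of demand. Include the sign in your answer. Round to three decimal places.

ΔQ = 340 − 620 = -280; ΔP = 52.6 − 34 = 18.6.
Midpoints: P̄ = 43.30, Q̄ = 480.0.
ε = (ΔQ/ΔP)(P̄/Q̄) = (-280/18.6)(43.30/480.0).

-1.358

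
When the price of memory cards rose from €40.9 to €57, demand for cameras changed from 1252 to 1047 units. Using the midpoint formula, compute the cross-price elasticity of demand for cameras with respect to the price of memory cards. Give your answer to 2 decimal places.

-0.54

ΔQ_x = 1047 − 1252 = -205; ΔP_y = 57 − 40.9 = 16.1.
Midpoints: P̄_y = 48.95, Q̄_x = 1149.5.
ε_xy = (ΔQ_x/ΔP_y)(P̄_y/Q̄_x) = (-205/16.1)(48.95/1149.5).
ε_xy < 0, so the goods are complements.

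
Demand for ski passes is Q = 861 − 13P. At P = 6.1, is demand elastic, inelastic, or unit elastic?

inelastic

Q = 781.700, dQ/dP = -13.
ε = (dQ/dP)(P/Q) ≈ -0.101.
|ε| = 0.10 < 1.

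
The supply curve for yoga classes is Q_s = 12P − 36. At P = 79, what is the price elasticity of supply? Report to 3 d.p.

At P = 79, Q_s = 912.
dQ_s/dP = 12.
ε_s = (dQ_s/dP)(P/Q_s) = (12)(79/912).

1.039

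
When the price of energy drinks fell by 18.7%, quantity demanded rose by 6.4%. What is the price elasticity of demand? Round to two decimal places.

-0.34

ε = %ΔQ / %ΔP = (6.4)/(-18.7) = -0.342.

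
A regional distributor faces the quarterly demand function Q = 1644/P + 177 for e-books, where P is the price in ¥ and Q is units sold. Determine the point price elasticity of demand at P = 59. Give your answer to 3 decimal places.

-0.136

At P = 59, Q = 204.864.
dQ/dP = −1644/P² = -0.472.
ε = (dQ/dP)(P/Q) = (-0.472)(59/204.864).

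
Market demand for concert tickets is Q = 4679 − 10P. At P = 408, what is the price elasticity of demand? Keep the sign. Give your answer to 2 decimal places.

At P = 408, Q = 599.
dQ/dP = −10.
ε = (dQ/dP)(P/Q) = (-10)(408/599).
|ε| > 1, so demand is elastic at this price.

-6.81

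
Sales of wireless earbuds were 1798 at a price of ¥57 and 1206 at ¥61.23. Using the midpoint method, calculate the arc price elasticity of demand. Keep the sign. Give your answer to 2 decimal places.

-5.51

ΔQ = 1206 − 1798 = -592; ΔP = 61.23 − 57 = 4.23.
Midpoints: P̄ = 59.11, Q̄ = 1502.0.
ε = (ΔQ/ΔP)(P̄/Q̄) = (-592/4.23)(59.11/1502.0).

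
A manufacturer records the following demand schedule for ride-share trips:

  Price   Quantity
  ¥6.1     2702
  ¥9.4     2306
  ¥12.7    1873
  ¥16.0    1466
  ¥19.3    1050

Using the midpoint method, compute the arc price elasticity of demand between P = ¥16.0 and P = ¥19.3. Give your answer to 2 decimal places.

-1.77

At P = 16.0, Q = 1466; at P = 19.3, Q = 1050.
ΔQ = -416, ΔP = 3.3. Midpoints: P̄ = 17.65, Q̄ = 1258.0.
ε = (ΔQ/ΔP)(P̄/Q̄) = (-416/3.3)(17.65/1258.0).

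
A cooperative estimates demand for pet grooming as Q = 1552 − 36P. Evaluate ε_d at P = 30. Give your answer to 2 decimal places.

At P = 30, Q = 472.
dQ/dP = −36.
ε = (dQ/dP)(P/Q) = (-36)(30/472).

-2.29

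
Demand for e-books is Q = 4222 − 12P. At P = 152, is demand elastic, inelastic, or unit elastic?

inelastic

Q = 2398, dQ/dP = -12.
ε = (dQ/dP)(P/Q) ≈ -0.761.
|ε| = 0.76 < 1.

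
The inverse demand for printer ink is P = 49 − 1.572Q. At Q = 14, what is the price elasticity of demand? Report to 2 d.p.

-1.23

At Q = 14, P = 49 − 1.572(14) = 26.99.
dP/dQ = −1.572, so dQ/dP = 1/(−1.572) = -0.636.
ε = (dQ/dP)(P/Q) = (-0.636)(26.99/14).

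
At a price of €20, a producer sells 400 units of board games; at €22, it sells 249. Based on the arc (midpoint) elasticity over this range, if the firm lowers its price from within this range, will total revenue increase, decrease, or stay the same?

increase

Arc ε = (-151/2)(21.00/324.5) ≈ -4.886.
|ε| = 4.89 > 1, so demand is elastic. A price cut therefore raises total revenue.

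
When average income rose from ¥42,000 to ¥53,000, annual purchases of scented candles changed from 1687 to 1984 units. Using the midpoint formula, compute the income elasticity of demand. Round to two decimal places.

0.70

ΔQ = 297, ΔI = 11000. Midpoints: Ī = 47,500, Q̄ = 1835.5.
ε_I = (ΔQ/ΔI)(Ī/Q̄) = (297/11000)(47500/1835.5).
ε_I > 0, so the good is normal.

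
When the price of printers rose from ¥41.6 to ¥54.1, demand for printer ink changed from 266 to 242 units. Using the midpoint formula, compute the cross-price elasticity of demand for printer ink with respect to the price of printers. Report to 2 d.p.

-0.36

ΔQ_x = 242 − 266 = -24; ΔP_y = 54.1 − 41.6 = 12.5.
Midpoints: P̄_y = 47.85, Q̄_x = 254.0.
ε_xy = (ΔQ_x/ΔP_y)(P̄_y/Q̄_x) = (-24/12.5)(47.85/254.0).
ε_xy < 0, so the goods are complements.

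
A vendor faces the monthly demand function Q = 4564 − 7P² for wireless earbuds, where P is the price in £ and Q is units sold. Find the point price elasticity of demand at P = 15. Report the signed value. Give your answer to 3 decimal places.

At P = 15, Q = 2989.
dQ/dP = −14P = -210.
ε = (dQ/dP)(P/Q) = (-210)(15/2989).

-1.054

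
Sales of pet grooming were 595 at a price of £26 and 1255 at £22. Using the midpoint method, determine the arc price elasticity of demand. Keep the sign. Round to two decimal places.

ΔQ = 1255 − 595 = 660; ΔP = 22 − 26 = -4.
Midpoints: P̄ = 24.00, Q̄ = 925.0.
ε = (ΔQ/ΔP)(P̄/Q̄) = (660/-4)(24.00/925.0).

-4.28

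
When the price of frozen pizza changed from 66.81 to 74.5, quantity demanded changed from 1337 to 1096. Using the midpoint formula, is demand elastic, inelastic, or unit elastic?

elastic

Arc ε ≈ -1.820.
|ε| = 1.82 > 1.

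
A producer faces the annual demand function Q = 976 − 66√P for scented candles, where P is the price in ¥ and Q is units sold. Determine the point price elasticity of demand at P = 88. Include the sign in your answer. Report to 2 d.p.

At P = 88, Q = 356.865.
dQ/dP = −66/(2√P) = -3.518.
ε = (dQ/dP)(P/Q) = (-3.518)(88/356.865).
|ε| < 1, so demand is inelastic at this price.

-0.87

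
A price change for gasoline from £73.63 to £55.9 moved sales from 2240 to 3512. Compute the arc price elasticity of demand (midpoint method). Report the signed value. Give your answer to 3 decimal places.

-1.616

ΔQ = 3512 − 2240 = 1272; ΔP = 55.9 − 73.63 = -17.73.
Midpoints: P̄ = 64.77, Q̄ = 2876.0.
ε = (ΔQ/ΔP)(P̄/Q̄) = (1272/-17.73)(64.77/2876.0).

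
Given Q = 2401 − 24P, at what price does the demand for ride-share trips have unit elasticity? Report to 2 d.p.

50.02

For linear demand Q = a − bP, ε = −bP/(a − bP). |ε| = 1 when bP = a − bP, i.e. P = a/(2b).
P = 2401/(2·24) = 2401/48 = 50.0208.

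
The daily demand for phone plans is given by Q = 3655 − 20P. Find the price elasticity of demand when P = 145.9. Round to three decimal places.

At P = 145.9, Q = 737.
dQ/dP = −20.
ε = (dQ/dP)(P/Q) = (-20)(145.9/737).

-3.959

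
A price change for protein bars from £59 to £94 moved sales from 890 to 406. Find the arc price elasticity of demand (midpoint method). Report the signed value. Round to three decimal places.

-1.633

ΔQ = 406 − 890 = -484; ΔP = 94 − 59 = 35.
Midpoints: P̄ = 76.50, Q̄ = 648.0.
ε = (ΔQ/ΔP)(P̄/Q̄) = (-484/35)(76.50/648.0).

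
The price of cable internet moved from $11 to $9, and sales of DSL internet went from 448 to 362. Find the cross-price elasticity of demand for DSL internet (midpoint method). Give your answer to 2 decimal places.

ΔQ_x = 362 − 448 = -86; ΔP_y = 9 − 11 = -2.
Midpoints: P̄_y = 10.00, Q̄_x = 405.0.
ε_xy = (ΔQ_x/ΔP_y)(P̄_y/Q̄_x) = (-86/-2)(10.00/405.0).
ε_xy > 0, so the goods are substitutes.

1.06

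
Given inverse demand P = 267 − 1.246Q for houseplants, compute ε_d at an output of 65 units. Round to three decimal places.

At Q = 65, P = 267 − 1.246(65) = 186.01.
dP/dQ = −1.246, so dQ/dP = 1/(−1.246) = -0.803.
ε = (dQ/dP)(P/Q) = (-0.803)(186.01/65).

-2.297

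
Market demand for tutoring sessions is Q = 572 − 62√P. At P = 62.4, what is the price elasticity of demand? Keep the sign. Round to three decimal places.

At P = 62.4, Q = 82.239.
dQ/dP = −62/(2√P) = -3.924.
ε = (dQ/dP)(P/Q) = (-3.924)(62.4/82.239).
|ε| > 1, so demand is elastic at this price.

-2.978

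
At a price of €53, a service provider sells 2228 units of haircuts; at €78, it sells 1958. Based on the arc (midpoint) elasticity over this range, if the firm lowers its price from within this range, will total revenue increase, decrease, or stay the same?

decrease

Arc ε = (-270/25)(65.50/2093.0) ≈ -0.338.
|ε| = 0.34 < 1, so demand is inelastic. A price cut therefore reduces total revenue.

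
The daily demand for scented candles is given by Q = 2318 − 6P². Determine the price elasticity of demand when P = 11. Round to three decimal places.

-0.912

At P = 11, Q = 1592.
dQ/dP = −12P = -132.
ε = (dQ/dP)(P/Q) = (-132)(11/1592).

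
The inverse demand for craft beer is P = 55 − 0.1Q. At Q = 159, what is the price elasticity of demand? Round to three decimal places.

At Q = 159, P = 55 − 0.1(159) = 39.10.
dP/dQ = −0.1, so dQ/dP = 1/(−0.1) = -10.000.
ε = (dQ/dP)(P/Q) = (-10.000)(39.10/159).

-2.459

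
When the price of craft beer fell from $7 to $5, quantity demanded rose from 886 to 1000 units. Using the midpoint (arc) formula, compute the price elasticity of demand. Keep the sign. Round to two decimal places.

ΔQ = 1000 − 886 = 114; ΔP = 5 − 7 = -2.
Midpoints: P̄ = 6.00, Q̄ = 943.0.
ε = (ΔQ/ΔP)(P̄/Q̄) = (114/-2)(6.00/943.0).

-0.36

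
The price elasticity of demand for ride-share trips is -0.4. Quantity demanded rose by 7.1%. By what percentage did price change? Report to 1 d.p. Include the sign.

%ΔP ≈ %ΔQ / ε = (7.1%)/(-0.4) = -17.75%.

-17.8%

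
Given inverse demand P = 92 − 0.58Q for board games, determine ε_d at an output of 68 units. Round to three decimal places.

At Q = 68, P = 92 − 0.58(68) = 52.56.
dP/dQ = −0.58, so dQ/dP = 1/(−0.58) = -1.724.
ε = (dQ/dP)(P/Q) = (-1.724)(52.56/68).

-1.333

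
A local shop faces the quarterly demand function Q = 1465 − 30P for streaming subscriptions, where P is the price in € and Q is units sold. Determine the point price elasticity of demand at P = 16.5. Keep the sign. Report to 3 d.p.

At P = 16.5, Q = 970.
dQ/dP = −30.
ε = (dQ/dP)(P/Q) = (-30)(16.5/970).
|ε| < 1, so demand is inelastic at this price.

-0.510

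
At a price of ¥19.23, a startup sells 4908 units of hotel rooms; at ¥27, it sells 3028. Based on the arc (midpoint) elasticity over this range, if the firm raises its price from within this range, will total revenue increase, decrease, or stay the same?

Arc ε = (-1880/7.77)(23.12/3968.0) ≈ -1.409.
|ε| = 1.41 > 1, so demand is elastic. A price rise therefore reduces total revenue.

decrease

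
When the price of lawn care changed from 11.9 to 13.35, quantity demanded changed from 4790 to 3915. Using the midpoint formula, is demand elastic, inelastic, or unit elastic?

Arc ε ≈ -1.750.
|ε| = 1.75 > 1.

elastic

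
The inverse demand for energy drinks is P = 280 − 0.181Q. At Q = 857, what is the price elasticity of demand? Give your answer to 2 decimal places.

-0.81

At Q = 857, P = 280 − 0.181(857) = 124.88.
dP/dQ = −0.181, so dQ/dP = 1/(−0.181) = -5.525.
ε = (dQ/dP)(P/Q) = (-5.525)(124.88/857).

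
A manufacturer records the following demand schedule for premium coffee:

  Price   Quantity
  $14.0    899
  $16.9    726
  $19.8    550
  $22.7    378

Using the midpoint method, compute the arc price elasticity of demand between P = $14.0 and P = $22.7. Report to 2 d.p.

-1.72

At P = 14.0, Q = 899; at P = 22.7, Q = 378.
ΔQ = -521, ΔP = 8.7. Midpoints: P̄ = 18.35, Q̄ = 638.5.
ε = (ΔQ/ΔP)(P̄/Q̄) = (-521/8.7)(18.35/638.5).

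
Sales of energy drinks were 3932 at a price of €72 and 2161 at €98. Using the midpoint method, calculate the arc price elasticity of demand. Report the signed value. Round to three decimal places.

ΔQ = 2161 − 3932 = -1771; ΔP = 98 − 72 = 26.
Midpoints: P̄ = 85.00, Q̄ = 3046.5.
ε = (ΔQ/ΔP)(P̄/Q̄) = (-1771/26)(85.00/3046.5).

-1.900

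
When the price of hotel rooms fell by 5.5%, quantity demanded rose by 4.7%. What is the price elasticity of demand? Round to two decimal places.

ε = %ΔQ / %ΔP = (4.7)/(-5.5) = -0.855.

-0.85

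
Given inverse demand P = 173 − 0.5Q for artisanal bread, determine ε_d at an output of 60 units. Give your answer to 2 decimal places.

-4.77

At Q = 60, P = 173 − 0.5(60) = 143.00.
dP/dQ = −0.5, so dQ/dP = 1/(−0.5) = -2.000.
ε = (dQ/dP)(P/Q) = (-2.000)(143.00/60).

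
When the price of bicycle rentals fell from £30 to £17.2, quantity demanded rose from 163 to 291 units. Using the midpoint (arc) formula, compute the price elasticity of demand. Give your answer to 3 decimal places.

ΔQ = 291 − 163 = 128; ΔP = 17.2 − 30 = -12.8.
Midpoints: P̄ = 23.60, Q̄ = 227.0.
ε = (ΔQ/ΔP)(P̄/Q̄) = (128/-12.8)(23.60/227.0).

-1.040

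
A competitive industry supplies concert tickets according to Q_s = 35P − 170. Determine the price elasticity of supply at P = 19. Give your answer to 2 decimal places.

1.34

At P = 19, Q_s = 495.
dQ_s/dP = 35.
ε_s = (dQ_s/dP)(P/Q_s) = (35)(19/495).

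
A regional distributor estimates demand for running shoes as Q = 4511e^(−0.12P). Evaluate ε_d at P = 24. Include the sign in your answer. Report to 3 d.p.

At P = 24, Q = 253.224.
dQ/dP = −0.12·4511e^(−0.12P) = −0.12Q = -30.387.
ε = (dQ/dP)(P/Q) = (-30.387)(24/253.224).
|ε| > 1, so demand is elastic at this price.

-2.880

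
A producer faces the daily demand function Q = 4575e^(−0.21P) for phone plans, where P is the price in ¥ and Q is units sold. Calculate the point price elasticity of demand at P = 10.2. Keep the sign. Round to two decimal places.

At P = 10.2, Q = 537.195.
dQ/dP = −0.21·4575e^(−0.21P) = −0.21Q = -112.811.
ε = (dQ/dP)(P/Q) = (-112.811)(10.2/537.195).
|ε| > 1, so demand is elastic at this price.

-2.14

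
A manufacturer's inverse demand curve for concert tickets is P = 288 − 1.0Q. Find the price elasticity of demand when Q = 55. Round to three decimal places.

At Q = 55, P = 288 − 1.0(55) = 233.00.
dP/dQ = −1.0, so dQ/dP = 1/(−1.0) = -1.000.
ε = (dQ/dP)(P/Q) = (-1.000)(233.00/55).

-4.236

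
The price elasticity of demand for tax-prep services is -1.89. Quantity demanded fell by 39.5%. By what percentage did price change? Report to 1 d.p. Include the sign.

%ΔP ≈ %ΔQ / ε = (-39.5%)/(-1.89) = 20.90%.

20.9%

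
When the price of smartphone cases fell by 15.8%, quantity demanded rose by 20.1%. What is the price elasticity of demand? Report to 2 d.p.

ε = %ΔQ / %ΔP = (20.1)/(-15.8) = -1.272.

-1.27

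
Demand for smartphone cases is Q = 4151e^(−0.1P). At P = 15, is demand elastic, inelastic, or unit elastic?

elastic

Q = 926.213, dQ/dP = -92.621.
ε = (dQ/dP)(P/Q) ≈ -1.500.
|ε| = 1.50 > 1.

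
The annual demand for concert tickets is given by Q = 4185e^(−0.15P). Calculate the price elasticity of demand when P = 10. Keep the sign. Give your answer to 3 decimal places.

-1.500

At P = 10, Q = 933.800.
dQ/dP = −0.15·4185e^(−0.15P) = −0.15Q = -140.070.
ε = (dQ/dP)(P/Q) = (-140.070)(10/933.800).
|ε| > 1, so demand is elastic at this price.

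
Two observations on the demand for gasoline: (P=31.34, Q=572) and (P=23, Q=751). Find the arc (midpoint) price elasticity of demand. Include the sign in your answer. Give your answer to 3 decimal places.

-0.882

ΔQ = 751 − 572 = 179; ΔP = 23 − 31.34 = -8.34.
Midpoints: P̄ = 27.17, Q̄ = 661.5.
ε = (ΔQ/ΔP)(P̄/Q̄) = (179/-8.34)(27.17/661.5).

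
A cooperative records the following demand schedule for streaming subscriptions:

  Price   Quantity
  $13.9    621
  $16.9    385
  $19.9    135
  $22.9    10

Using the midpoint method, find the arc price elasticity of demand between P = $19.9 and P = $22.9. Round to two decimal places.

-12.30

At P = 19.9, Q = 135; at P = 22.9, Q = 10.
ΔQ = -125, ΔP = 3.0. Midpoints: P̄ = 21.40, Q̄ = 72.5.
ε = (ΔQ/ΔP)(P̄/Q̄) = (-125/3.0)(21.40/72.5).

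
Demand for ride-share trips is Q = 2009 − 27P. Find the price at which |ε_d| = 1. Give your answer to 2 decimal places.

For linear demand Q = a − bP, ε = −bP/(a − bP). |ε| = 1 when bP = a − bP, i.e. P = a/(2b).
P = 2009/(2·27) = 2009/54 = 37.2037.

37.20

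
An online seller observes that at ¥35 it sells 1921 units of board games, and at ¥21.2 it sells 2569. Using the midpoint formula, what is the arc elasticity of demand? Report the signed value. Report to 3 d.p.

ΔQ = 2569 − 1921 = 648; ΔP = 21.2 − 35 = -13.8.
Midpoints: P̄ = 28.10, Q̄ = 2245.0.
ε = (ΔQ/ΔP)(P̄/Q̄) = (648/-13.8)(28.10/2245.0).

-0.588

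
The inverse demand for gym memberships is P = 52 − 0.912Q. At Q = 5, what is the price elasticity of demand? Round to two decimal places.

At Q = 5, P = 52 − 0.912(5) = 47.44.
dP/dQ = −0.912, so dQ/dP = 1/(−0.912) = -1.096.
ε = (dQ/dP)(P/Q) = (-1.096)(47.44/5).

-10.40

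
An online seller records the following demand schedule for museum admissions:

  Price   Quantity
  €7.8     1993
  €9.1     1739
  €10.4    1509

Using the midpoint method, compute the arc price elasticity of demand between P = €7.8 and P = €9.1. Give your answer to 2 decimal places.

At P = 7.8, Q = 1993; at P = 9.1, Q = 1739.
ΔQ = -254, ΔP = 1.3. Midpoints: P̄ = 8.45, Q̄ = 1866.0.
ε = (ΔQ/ΔP)(P̄/Q̄) = (-254/1.3)(8.45/1866.0).

-0.88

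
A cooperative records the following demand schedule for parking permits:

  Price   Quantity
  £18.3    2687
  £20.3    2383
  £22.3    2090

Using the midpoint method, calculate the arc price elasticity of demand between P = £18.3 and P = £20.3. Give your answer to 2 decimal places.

-1.16

At P = 18.3, Q = 2687; at P = 20.3, Q = 2383.
ΔQ = -304, ΔP = 2.0. Midpoints: P̄ = 19.30, Q̄ = 2535.0.
ε = (ΔQ/ΔP)(P̄/Q̄) = (-304/2.0)(19.30/2535.0).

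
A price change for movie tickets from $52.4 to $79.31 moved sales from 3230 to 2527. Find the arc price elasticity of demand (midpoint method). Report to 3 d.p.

-0.598

ΔQ = 2527 − 3230 = -703; ΔP = 79.31 − 52.4 = 26.91.
Midpoints: P̄ = 65.86, Q̄ = 2878.5.
ε = (ΔQ/ΔP)(P̄/Q̄) = (-703/26.91)(65.86/2878.5).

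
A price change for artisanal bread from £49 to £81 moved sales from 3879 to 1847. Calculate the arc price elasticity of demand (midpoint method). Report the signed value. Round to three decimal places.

ΔQ = 1847 − 3879 = -2032; ΔP = 81 − 49 = 32.
Midpoints: P̄ = 65.00, Q̄ = 2863.0.
ε = (ΔQ/ΔP)(P̄/Q̄) = (-2032/32)(65.00/2863.0).

-1.442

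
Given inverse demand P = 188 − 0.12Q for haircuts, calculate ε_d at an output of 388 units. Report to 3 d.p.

At Q = 388, P = 188 − 0.12(388) = 141.44.
dP/dQ = −0.12, so dQ/dP = 1/(−0.12) = -8.333.
ε = (dQ/dP)(P/Q) = (-8.333)(141.44/388).

-3.038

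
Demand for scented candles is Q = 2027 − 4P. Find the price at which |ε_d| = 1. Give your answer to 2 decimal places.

253.38

For linear demand Q = a − bP, ε = −bP/(a − bP). |ε| = 1 when bP = a − bP, i.e. P = a/(2b).
P = 2027/(2·4) = 2027/8 = 253.3750.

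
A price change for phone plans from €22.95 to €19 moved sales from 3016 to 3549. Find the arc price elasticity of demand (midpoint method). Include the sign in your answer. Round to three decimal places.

ΔQ = 3549 − 3016 = 533; ΔP = 19 − 22.95 = -3.95.
Midpoints: P̄ = 20.98, Q̄ = 3282.5.
ε = (ΔQ/ΔP)(P̄/Q̄) = (533/-3.95)(20.98/3282.5).

-0.862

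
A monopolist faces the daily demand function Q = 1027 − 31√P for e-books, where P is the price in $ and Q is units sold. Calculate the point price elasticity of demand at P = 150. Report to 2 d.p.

At P = 150, Q = 647.329.
dQ/dP = −31/(2√P) = -1.266.
ε = (dQ/dP)(P/Q) = (-1.266)(150/647.329).

-0.29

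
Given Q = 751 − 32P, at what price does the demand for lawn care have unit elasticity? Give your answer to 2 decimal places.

11.73

For linear demand Q = a − bP, ε = −bP/(a − bP). |ε| = 1 when bP = a − bP, i.e. P = a/(2b).
P = 751/(2·32) = 751/64 = 11.7344.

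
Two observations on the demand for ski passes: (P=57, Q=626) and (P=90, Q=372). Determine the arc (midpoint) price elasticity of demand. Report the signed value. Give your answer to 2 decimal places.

-1.13

ΔQ = 372 − 626 = -254; ΔP = 90 − 57 = 33.
Midpoints: P̄ = 73.50, Q̄ = 499.0.
ε = (ΔQ/ΔP)(P̄/Q̄) = (-254/33)(73.50/499.0).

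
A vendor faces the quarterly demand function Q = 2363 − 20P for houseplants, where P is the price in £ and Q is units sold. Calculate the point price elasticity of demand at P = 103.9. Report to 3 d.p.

At P = 103.9, Q = 285.
dQ/dP = −20.
ε = (dQ/dP)(P/Q) = (-20)(103.9/285).

-7.291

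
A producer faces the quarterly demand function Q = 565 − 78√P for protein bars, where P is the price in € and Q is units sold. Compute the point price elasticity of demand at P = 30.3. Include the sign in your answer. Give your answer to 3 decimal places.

At P = 30.3, Q = 135.646.
dQ/dP = −78/(2√P) = -7.085.
ε = (dQ/dP)(P/Q) = (-7.085)(30.3/135.646).

-1.583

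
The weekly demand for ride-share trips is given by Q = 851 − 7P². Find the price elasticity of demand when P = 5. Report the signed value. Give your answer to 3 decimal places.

At P = 5, Q = 676.
dQ/dP = −14P = -70.
ε = (dQ/dP)(P/Q) = (-70)(5/676).

-0.518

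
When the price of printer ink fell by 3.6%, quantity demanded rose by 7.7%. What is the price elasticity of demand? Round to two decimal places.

-2.14

ε = %ΔQ / %ΔP = (7.7)/(-3.6) = -2.139.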